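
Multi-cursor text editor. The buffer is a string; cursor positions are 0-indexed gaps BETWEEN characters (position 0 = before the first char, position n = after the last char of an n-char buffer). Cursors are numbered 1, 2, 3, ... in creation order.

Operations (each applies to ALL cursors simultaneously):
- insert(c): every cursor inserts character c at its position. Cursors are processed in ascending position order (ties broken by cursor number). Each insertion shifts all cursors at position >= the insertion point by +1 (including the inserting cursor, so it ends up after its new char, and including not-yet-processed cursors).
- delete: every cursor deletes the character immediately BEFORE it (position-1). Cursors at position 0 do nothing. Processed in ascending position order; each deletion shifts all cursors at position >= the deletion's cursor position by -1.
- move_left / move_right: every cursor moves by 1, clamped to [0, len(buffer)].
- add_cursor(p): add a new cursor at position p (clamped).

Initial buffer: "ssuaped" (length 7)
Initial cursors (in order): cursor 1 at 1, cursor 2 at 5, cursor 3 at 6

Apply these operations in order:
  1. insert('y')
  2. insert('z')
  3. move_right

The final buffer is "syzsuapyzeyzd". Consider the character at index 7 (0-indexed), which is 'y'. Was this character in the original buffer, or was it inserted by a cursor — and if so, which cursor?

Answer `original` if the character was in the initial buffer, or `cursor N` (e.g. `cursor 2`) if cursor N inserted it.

After op 1 (insert('y')): buffer="sysuapyeyd" (len 10), cursors c1@2 c2@7 c3@9, authorship .1....2.3.
After op 2 (insert('z')): buffer="syzsuapyzeyzd" (len 13), cursors c1@3 c2@9 c3@12, authorship .11....22.33.
After op 3 (move_right): buffer="syzsuapyzeyzd" (len 13), cursors c1@4 c2@10 c3@13, authorship .11....22.33.
Authorship (.=original, N=cursor N): . 1 1 . . . . 2 2 . 3 3 .
Index 7: author = 2

Answer: cursor 2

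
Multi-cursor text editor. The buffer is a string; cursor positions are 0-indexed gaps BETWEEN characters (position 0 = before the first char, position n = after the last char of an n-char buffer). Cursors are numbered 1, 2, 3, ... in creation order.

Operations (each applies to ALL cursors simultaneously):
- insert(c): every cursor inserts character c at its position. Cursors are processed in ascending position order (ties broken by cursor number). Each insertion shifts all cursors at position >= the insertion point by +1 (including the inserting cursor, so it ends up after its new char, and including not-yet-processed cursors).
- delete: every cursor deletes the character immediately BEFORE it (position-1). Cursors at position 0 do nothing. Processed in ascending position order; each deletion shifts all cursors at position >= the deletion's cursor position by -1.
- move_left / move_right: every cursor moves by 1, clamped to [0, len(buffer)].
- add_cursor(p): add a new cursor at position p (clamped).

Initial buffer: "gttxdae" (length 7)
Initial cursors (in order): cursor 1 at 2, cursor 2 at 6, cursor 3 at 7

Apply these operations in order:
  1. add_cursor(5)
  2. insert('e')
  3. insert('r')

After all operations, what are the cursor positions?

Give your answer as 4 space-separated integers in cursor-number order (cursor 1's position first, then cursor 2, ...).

After op 1 (add_cursor(5)): buffer="gttxdae" (len 7), cursors c1@2 c4@5 c2@6 c3@7, authorship .......
After op 2 (insert('e')): buffer="gtetxdeaeee" (len 11), cursors c1@3 c4@7 c2@9 c3@11, authorship ..1...4.2.3
After op 3 (insert('r')): buffer="gtertxderaereer" (len 15), cursors c1@4 c4@9 c2@12 c3@15, authorship ..11...44.22.33

Answer: 4 12 15 9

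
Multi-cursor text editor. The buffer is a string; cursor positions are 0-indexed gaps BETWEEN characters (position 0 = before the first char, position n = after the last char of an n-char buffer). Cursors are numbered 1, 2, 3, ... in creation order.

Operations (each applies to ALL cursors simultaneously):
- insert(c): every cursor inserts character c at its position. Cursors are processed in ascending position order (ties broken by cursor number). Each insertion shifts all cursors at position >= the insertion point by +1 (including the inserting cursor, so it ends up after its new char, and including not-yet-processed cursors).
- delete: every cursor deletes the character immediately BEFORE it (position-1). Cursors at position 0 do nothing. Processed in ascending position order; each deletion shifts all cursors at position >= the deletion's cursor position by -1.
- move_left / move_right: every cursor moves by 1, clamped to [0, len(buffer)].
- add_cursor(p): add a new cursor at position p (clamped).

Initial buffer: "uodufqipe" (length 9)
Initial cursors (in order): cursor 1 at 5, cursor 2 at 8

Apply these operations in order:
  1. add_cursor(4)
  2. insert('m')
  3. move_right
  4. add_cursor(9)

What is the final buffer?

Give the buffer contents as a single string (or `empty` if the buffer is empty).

Answer: uodumfmqipme

Derivation:
After op 1 (add_cursor(4)): buffer="uodufqipe" (len 9), cursors c3@4 c1@5 c2@8, authorship .........
After op 2 (insert('m')): buffer="uodumfmqipme" (len 12), cursors c3@5 c1@7 c2@11, authorship ....3.1...2.
After op 3 (move_right): buffer="uodumfmqipme" (len 12), cursors c3@6 c1@8 c2@12, authorship ....3.1...2.
After op 4 (add_cursor(9)): buffer="uodumfmqipme" (len 12), cursors c3@6 c1@8 c4@9 c2@12, authorship ....3.1...2.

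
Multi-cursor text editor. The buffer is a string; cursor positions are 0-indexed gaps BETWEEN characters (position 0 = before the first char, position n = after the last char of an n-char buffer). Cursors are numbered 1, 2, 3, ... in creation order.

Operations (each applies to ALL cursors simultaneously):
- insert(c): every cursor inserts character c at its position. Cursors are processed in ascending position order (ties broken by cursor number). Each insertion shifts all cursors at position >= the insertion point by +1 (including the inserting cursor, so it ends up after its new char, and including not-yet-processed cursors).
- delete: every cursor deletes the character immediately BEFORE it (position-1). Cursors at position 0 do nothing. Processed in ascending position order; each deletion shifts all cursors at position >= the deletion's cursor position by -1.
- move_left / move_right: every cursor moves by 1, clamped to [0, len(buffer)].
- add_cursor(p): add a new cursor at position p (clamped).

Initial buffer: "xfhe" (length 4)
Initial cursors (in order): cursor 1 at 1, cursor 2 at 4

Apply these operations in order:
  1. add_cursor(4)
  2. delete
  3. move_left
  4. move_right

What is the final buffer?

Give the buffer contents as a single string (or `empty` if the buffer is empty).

Answer: f

Derivation:
After op 1 (add_cursor(4)): buffer="xfhe" (len 4), cursors c1@1 c2@4 c3@4, authorship ....
After op 2 (delete): buffer="f" (len 1), cursors c1@0 c2@1 c3@1, authorship .
After op 3 (move_left): buffer="f" (len 1), cursors c1@0 c2@0 c3@0, authorship .
After op 4 (move_right): buffer="f" (len 1), cursors c1@1 c2@1 c3@1, authorship .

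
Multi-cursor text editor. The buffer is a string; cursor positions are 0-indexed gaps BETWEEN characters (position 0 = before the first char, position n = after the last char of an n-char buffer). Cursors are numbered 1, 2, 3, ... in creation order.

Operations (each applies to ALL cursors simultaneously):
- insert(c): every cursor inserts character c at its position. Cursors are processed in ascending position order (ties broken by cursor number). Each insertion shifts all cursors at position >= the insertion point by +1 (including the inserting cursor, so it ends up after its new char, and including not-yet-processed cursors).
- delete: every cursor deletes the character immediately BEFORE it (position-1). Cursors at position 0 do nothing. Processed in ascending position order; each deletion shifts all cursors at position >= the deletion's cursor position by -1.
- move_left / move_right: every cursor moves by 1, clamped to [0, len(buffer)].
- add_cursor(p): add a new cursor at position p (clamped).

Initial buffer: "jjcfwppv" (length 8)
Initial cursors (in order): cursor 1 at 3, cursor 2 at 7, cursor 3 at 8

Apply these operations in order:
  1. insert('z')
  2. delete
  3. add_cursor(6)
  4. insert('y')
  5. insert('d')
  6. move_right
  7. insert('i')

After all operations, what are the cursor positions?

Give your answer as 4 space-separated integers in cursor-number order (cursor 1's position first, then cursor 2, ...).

After op 1 (insert('z')): buffer="jjczfwppzvz" (len 11), cursors c1@4 c2@9 c3@11, authorship ...1....2.3
After op 2 (delete): buffer="jjcfwppv" (len 8), cursors c1@3 c2@7 c3@8, authorship ........
After op 3 (add_cursor(6)): buffer="jjcfwppv" (len 8), cursors c1@3 c4@6 c2@7 c3@8, authorship ........
After op 4 (insert('y')): buffer="jjcyfwpypyvy" (len 12), cursors c1@4 c4@8 c2@10 c3@12, authorship ...1...4.2.3
After op 5 (insert('d')): buffer="jjcydfwpydpydvyd" (len 16), cursors c1@5 c4@10 c2@13 c3@16, authorship ...11...44.22.33
After op 6 (move_right): buffer="jjcydfwpydpydvyd" (len 16), cursors c1@6 c4@11 c2@14 c3@16, authorship ...11...44.22.33
After op 7 (insert('i')): buffer="jjcydfiwpydpiydviydi" (len 20), cursors c1@7 c4@13 c2@17 c3@20, authorship ...11.1..44.422.2333

Answer: 7 17 20 13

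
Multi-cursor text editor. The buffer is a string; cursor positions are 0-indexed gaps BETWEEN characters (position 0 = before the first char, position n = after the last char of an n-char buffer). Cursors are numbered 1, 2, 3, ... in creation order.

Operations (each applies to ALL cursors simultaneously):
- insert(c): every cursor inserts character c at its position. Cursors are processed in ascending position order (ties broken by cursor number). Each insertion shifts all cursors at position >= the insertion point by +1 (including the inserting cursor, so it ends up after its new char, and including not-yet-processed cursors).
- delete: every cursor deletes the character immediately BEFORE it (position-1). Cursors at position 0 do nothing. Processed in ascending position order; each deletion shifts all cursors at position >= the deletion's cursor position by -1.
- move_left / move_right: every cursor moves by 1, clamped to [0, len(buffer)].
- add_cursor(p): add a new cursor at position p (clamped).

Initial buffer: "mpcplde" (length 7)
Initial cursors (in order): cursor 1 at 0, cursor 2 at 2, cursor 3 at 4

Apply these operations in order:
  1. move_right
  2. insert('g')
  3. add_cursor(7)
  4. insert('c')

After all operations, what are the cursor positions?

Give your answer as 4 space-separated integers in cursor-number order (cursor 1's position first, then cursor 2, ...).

Answer: 3 7 12 10

Derivation:
After op 1 (move_right): buffer="mpcplde" (len 7), cursors c1@1 c2@3 c3@5, authorship .......
After op 2 (insert('g')): buffer="mgpcgplgde" (len 10), cursors c1@2 c2@5 c3@8, authorship .1..2..3..
After op 3 (add_cursor(7)): buffer="mgpcgplgde" (len 10), cursors c1@2 c2@5 c4@7 c3@8, authorship .1..2..3..
After op 4 (insert('c')): buffer="mgcpcgcplcgcde" (len 14), cursors c1@3 c2@7 c4@10 c3@12, authorship .11..22..433..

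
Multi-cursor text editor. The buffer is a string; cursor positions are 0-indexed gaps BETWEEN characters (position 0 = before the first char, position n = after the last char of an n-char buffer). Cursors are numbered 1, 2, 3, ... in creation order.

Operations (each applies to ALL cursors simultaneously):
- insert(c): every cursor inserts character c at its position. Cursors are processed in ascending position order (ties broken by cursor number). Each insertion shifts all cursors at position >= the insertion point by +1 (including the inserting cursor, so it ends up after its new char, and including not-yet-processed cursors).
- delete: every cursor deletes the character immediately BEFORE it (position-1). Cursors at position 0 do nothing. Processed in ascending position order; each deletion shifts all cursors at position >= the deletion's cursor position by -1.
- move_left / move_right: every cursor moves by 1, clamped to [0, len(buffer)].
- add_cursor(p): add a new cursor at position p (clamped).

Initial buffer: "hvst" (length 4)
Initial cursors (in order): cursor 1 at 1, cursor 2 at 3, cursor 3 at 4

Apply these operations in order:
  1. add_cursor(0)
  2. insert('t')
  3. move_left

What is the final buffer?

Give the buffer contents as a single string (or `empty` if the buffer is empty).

Answer: thtvsttt

Derivation:
After op 1 (add_cursor(0)): buffer="hvst" (len 4), cursors c4@0 c1@1 c2@3 c3@4, authorship ....
After op 2 (insert('t')): buffer="thtvsttt" (len 8), cursors c4@1 c1@3 c2@6 c3@8, authorship 4.1..2.3
After op 3 (move_left): buffer="thtvsttt" (len 8), cursors c4@0 c1@2 c2@5 c3@7, authorship 4.1..2.3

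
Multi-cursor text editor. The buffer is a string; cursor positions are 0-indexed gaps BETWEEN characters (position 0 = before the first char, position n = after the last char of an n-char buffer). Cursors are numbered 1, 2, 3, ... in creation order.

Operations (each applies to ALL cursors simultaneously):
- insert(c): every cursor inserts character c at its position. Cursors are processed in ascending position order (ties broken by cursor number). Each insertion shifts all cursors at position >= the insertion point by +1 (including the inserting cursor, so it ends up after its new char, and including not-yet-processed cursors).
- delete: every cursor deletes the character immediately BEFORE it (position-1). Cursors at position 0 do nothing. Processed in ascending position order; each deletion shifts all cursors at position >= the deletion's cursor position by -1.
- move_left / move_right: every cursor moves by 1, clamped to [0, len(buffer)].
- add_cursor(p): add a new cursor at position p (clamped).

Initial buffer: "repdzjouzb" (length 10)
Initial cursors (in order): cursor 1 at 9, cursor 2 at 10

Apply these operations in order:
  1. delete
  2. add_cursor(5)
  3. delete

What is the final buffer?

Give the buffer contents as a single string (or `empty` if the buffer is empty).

After op 1 (delete): buffer="repdzjou" (len 8), cursors c1@8 c2@8, authorship ........
After op 2 (add_cursor(5)): buffer="repdzjou" (len 8), cursors c3@5 c1@8 c2@8, authorship ........
After op 3 (delete): buffer="repdj" (len 5), cursors c3@4 c1@5 c2@5, authorship .....

Answer: repdj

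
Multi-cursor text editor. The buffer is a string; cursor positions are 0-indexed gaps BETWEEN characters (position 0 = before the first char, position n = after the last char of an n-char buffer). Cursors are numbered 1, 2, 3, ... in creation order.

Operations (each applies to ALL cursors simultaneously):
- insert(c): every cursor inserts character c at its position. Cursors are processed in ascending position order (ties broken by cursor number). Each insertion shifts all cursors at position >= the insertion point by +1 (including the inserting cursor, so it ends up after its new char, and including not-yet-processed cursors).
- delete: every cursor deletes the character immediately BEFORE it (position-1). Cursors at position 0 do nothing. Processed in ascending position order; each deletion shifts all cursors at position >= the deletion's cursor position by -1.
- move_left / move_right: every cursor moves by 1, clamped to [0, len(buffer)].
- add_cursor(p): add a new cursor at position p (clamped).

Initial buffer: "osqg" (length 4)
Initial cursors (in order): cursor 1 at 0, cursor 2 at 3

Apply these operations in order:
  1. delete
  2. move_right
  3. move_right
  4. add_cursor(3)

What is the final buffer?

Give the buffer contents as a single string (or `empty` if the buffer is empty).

After op 1 (delete): buffer="osg" (len 3), cursors c1@0 c2@2, authorship ...
After op 2 (move_right): buffer="osg" (len 3), cursors c1@1 c2@3, authorship ...
After op 3 (move_right): buffer="osg" (len 3), cursors c1@2 c2@3, authorship ...
After op 4 (add_cursor(3)): buffer="osg" (len 3), cursors c1@2 c2@3 c3@3, authorship ...

Answer: osg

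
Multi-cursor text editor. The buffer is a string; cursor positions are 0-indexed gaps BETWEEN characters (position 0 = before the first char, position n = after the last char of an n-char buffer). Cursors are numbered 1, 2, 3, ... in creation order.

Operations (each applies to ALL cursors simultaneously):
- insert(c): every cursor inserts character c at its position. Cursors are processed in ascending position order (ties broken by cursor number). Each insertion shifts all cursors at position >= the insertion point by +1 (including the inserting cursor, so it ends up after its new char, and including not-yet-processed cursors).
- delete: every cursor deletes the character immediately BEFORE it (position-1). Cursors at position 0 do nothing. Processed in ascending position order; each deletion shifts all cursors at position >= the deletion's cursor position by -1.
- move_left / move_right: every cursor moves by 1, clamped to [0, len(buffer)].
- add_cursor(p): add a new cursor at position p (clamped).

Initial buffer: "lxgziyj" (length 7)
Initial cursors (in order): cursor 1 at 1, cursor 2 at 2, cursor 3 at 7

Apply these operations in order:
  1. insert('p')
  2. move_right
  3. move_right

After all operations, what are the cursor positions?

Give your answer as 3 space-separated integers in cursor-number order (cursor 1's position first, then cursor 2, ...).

Answer: 4 6 10

Derivation:
After op 1 (insert('p')): buffer="lpxpgziyjp" (len 10), cursors c1@2 c2@4 c3@10, authorship .1.2.....3
After op 2 (move_right): buffer="lpxpgziyjp" (len 10), cursors c1@3 c2@5 c3@10, authorship .1.2.....3
After op 3 (move_right): buffer="lpxpgziyjp" (len 10), cursors c1@4 c2@6 c3@10, authorship .1.2.....3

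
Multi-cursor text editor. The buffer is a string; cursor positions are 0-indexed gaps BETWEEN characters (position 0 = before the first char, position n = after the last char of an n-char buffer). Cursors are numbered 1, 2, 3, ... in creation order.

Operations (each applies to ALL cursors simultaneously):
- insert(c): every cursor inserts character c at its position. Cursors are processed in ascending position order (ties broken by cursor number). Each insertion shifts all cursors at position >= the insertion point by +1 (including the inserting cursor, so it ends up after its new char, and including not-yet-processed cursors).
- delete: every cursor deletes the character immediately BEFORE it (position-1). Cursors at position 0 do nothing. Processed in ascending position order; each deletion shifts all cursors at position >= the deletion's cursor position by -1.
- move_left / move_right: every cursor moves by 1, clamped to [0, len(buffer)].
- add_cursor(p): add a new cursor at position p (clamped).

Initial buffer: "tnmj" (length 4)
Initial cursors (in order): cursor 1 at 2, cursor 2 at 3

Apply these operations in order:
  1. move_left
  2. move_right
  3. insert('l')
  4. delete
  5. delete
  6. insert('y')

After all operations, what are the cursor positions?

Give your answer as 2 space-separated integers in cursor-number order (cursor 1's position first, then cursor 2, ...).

After op 1 (move_left): buffer="tnmj" (len 4), cursors c1@1 c2@2, authorship ....
After op 2 (move_right): buffer="tnmj" (len 4), cursors c1@2 c2@3, authorship ....
After op 3 (insert('l')): buffer="tnlmlj" (len 6), cursors c1@3 c2@5, authorship ..1.2.
After op 4 (delete): buffer="tnmj" (len 4), cursors c1@2 c2@3, authorship ....
After op 5 (delete): buffer="tj" (len 2), cursors c1@1 c2@1, authorship ..
After op 6 (insert('y')): buffer="tyyj" (len 4), cursors c1@3 c2@3, authorship .12.

Answer: 3 3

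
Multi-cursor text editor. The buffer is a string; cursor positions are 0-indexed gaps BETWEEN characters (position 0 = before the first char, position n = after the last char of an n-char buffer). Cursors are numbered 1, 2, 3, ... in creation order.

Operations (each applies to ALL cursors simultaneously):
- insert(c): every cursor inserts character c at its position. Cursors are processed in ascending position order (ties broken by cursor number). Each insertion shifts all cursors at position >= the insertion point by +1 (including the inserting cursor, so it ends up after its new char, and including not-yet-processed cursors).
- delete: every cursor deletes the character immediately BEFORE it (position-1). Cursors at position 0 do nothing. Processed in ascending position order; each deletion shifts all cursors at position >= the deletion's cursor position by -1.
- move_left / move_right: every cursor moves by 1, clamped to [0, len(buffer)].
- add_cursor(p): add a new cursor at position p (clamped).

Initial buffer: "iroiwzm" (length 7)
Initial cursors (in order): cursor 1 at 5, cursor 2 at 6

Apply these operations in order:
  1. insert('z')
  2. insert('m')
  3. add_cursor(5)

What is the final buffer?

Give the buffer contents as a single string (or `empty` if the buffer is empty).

Answer: iroiwzmzzmm

Derivation:
After op 1 (insert('z')): buffer="iroiwzzzm" (len 9), cursors c1@6 c2@8, authorship .....1.2.
After op 2 (insert('m')): buffer="iroiwzmzzmm" (len 11), cursors c1@7 c2@10, authorship .....11.22.
After op 3 (add_cursor(5)): buffer="iroiwzmzzmm" (len 11), cursors c3@5 c1@7 c2@10, authorship .....11.22.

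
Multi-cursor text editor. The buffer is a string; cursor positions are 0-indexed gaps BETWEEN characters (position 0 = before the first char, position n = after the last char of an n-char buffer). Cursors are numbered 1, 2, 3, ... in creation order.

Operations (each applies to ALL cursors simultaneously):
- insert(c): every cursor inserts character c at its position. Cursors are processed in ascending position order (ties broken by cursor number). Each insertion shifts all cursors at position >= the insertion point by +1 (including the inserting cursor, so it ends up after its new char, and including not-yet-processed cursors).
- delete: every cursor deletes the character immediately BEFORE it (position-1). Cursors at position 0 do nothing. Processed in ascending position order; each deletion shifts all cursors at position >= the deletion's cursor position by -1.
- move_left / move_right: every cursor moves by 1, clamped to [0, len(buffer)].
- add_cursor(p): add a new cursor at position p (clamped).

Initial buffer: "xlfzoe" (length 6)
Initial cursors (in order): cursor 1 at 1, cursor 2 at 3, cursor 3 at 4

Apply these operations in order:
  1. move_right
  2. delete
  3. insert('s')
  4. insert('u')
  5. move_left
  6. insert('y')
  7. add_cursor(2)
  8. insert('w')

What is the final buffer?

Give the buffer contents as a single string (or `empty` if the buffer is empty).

Answer: xswywufssuyywwue

Derivation:
After op 1 (move_right): buffer="xlfzoe" (len 6), cursors c1@2 c2@4 c3@5, authorship ......
After op 2 (delete): buffer="xfe" (len 3), cursors c1@1 c2@2 c3@2, authorship ...
After op 3 (insert('s')): buffer="xsfsse" (len 6), cursors c1@2 c2@5 c3@5, authorship .1.23.
After op 4 (insert('u')): buffer="xsufssuue" (len 9), cursors c1@3 c2@8 c3@8, authorship .11.2323.
After op 5 (move_left): buffer="xsufssuue" (len 9), cursors c1@2 c2@7 c3@7, authorship .11.2323.
After op 6 (insert('y')): buffer="xsyufssuyyue" (len 12), cursors c1@3 c2@10 c3@10, authorship .111.232233.
After op 7 (add_cursor(2)): buffer="xsyufssuyyue" (len 12), cursors c4@2 c1@3 c2@10 c3@10, authorship .111.232233.
After op 8 (insert('w')): buffer="xswywufssuyywwue" (len 16), cursors c4@3 c1@5 c2@14 c3@14, authorship .14111.23223233.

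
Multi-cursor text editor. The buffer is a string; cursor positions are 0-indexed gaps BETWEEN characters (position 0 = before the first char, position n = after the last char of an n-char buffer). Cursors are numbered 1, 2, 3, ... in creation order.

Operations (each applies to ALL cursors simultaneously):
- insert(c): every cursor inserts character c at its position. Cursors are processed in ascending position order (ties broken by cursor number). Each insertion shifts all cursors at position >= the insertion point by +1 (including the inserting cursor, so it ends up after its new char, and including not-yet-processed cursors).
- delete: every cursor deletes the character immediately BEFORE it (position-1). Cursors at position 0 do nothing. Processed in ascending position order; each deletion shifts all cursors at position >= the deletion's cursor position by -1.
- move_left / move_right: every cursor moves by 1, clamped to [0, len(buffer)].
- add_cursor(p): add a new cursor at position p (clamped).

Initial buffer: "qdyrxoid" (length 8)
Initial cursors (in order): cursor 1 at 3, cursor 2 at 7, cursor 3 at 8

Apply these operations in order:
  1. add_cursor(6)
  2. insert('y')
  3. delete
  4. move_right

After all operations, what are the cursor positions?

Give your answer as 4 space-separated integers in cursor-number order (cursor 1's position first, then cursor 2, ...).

After op 1 (add_cursor(6)): buffer="qdyrxoid" (len 8), cursors c1@3 c4@6 c2@7 c3@8, authorship ........
After op 2 (insert('y')): buffer="qdyyrxoyiydy" (len 12), cursors c1@4 c4@8 c2@10 c3@12, authorship ...1...4.2.3
After op 3 (delete): buffer="qdyrxoid" (len 8), cursors c1@3 c4@6 c2@7 c3@8, authorship ........
After op 4 (move_right): buffer="qdyrxoid" (len 8), cursors c1@4 c4@7 c2@8 c3@8, authorship ........

Answer: 4 8 8 7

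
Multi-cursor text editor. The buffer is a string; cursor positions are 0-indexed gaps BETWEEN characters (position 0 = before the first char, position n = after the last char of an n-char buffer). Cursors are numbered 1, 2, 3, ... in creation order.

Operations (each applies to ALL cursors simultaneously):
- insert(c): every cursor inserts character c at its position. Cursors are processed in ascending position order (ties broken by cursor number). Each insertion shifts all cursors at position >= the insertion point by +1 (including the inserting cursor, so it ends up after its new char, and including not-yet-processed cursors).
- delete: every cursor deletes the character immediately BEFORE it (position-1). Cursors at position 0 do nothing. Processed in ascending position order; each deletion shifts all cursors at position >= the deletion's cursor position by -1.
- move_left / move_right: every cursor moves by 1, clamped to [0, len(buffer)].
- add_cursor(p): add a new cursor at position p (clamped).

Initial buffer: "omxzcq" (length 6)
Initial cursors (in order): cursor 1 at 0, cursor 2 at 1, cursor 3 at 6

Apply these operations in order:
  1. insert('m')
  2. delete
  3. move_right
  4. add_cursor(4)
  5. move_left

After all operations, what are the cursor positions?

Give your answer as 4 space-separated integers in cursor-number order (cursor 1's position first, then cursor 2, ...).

Answer: 0 1 5 3

Derivation:
After op 1 (insert('m')): buffer="mommxzcqm" (len 9), cursors c1@1 c2@3 c3@9, authorship 1.2.....3
After op 2 (delete): buffer="omxzcq" (len 6), cursors c1@0 c2@1 c3@6, authorship ......
After op 3 (move_right): buffer="omxzcq" (len 6), cursors c1@1 c2@2 c3@6, authorship ......
After op 4 (add_cursor(4)): buffer="omxzcq" (len 6), cursors c1@1 c2@2 c4@4 c3@6, authorship ......
After op 5 (move_left): buffer="omxzcq" (len 6), cursors c1@0 c2@1 c4@3 c3@5, authorship ......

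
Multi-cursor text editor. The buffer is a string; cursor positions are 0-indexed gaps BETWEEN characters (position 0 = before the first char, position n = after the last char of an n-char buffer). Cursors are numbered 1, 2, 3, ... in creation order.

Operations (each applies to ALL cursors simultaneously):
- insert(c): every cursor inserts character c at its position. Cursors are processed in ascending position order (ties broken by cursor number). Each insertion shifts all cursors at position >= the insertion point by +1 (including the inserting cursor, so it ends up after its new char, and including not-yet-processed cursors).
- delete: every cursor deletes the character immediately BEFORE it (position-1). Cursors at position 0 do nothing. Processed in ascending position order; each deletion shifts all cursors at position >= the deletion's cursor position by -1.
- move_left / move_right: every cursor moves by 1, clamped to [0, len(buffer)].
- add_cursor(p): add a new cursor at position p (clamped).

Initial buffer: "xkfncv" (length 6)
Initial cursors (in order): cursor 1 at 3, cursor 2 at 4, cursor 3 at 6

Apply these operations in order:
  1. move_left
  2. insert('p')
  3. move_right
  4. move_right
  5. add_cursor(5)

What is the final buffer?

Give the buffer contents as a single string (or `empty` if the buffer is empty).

After op 1 (move_left): buffer="xkfncv" (len 6), cursors c1@2 c2@3 c3@5, authorship ......
After op 2 (insert('p')): buffer="xkpfpncpv" (len 9), cursors c1@3 c2@5 c3@8, authorship ..1.2..3.
After op 3 (move_right): buffer="xkpfpncpv" (len 9), cursors c1@4 c2@6 c3@9, authorship ..1.2..3.
After op 4 (move_right): buffer="xkpfpncpv" (len 9), cursors c1@5 c2@7 c3@9, authorship ..1.2..3.
After op 5 (add_cursor(5)): buffer="xkpfpncpv" (len 9), cursors c1@5 c4@5 c2@7 c3@9, authorship ..1.2..3.

Answer: xkpfpncpv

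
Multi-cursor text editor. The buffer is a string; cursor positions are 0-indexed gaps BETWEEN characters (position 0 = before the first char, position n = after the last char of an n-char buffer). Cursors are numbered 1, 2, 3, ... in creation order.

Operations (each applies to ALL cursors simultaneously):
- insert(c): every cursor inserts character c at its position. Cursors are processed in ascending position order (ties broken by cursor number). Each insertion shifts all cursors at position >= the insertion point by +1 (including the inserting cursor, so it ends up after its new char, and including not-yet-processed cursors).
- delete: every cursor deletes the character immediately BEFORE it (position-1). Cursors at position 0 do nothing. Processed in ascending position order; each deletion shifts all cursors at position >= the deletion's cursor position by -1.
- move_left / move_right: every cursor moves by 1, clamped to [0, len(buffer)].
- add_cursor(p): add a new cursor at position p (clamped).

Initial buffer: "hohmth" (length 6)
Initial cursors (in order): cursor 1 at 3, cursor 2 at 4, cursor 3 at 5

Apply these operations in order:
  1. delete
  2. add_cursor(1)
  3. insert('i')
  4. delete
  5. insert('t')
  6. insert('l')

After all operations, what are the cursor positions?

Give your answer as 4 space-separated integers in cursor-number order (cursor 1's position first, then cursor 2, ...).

After op 1 (delete): buffer="hoh" (len 3), cursors c1@2 c2@2 c3@2, authorship ...
After op 2 (add_cursor(1)): buffer="hoh" (len 3), cursors c4@1 c1@2 c2@2 c3@2, authorship ...
After op 3 (insert('i')): buffer="hioiiih" (len 7), cursors c4@2 c1@6 c2@6 c3@6, authorship .4.123.
After op 4 (delete): buffer="hoh" (len 3), cursors c4@1 c1@2 c2@2 c3@2, authorship ...
After op 5 (insert('t')): buffer="htottth" (len 7), cursors c4@2 c1@6 c2@6 c3@6, authorship .4.123.
After op 6 (insert('l')): buffer="htlotttlllh" (len 11), cursors c4@3 c1@10 c2@10 c3@10, authorship .44.123123.

Answer: 10 10 10 3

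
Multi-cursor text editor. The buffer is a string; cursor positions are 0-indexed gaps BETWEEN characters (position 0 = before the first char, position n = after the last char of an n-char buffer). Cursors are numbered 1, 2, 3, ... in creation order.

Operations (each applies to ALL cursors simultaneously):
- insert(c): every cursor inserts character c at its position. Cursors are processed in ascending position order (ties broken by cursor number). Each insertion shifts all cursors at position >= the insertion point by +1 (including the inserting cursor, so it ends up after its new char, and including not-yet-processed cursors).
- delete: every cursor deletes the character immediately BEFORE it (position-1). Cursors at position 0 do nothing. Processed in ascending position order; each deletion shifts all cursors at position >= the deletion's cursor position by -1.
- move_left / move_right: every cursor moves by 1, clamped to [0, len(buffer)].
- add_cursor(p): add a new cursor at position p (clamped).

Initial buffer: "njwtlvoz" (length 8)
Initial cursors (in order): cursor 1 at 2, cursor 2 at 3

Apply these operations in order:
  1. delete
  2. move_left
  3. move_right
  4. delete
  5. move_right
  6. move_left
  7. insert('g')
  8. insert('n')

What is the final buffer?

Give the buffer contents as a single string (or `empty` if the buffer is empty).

After op 1 (delete): buffer="ntlvoz" (len 6), cursors c1@1 c2@1, authorship ......
After op 2 (move_left): buffer="ntlvoz" (len 6), cursors c1@0 c2@0, authorship ......
After op 3 (move_right): buffer="ntlvoz" (len 6), cursors c1@1 c2@1, authorship ......
After op 4 (delete): buffer="tlvoz" (len 5), cursors c1@0 c2@0, authorship .....
After op 5 (move_right): buffer="tlvoz" (len 5), cursors c1@1 c2@1, authorship .....
After op 6 (move_left): buffer="tlvoz" (len 5), cursors c1@0 c2@0, authorship .....
After op 7 (insert('g')): buffer="ggtlvoz" (len 7), cursors c1@2 c2@2, authorship 12.....
After op 8 (insert('n')): buffer="ggnntlvoz" (len 9), cursors c1@4 c2@4, authorship 1212.....

Answer: ggnntlvoz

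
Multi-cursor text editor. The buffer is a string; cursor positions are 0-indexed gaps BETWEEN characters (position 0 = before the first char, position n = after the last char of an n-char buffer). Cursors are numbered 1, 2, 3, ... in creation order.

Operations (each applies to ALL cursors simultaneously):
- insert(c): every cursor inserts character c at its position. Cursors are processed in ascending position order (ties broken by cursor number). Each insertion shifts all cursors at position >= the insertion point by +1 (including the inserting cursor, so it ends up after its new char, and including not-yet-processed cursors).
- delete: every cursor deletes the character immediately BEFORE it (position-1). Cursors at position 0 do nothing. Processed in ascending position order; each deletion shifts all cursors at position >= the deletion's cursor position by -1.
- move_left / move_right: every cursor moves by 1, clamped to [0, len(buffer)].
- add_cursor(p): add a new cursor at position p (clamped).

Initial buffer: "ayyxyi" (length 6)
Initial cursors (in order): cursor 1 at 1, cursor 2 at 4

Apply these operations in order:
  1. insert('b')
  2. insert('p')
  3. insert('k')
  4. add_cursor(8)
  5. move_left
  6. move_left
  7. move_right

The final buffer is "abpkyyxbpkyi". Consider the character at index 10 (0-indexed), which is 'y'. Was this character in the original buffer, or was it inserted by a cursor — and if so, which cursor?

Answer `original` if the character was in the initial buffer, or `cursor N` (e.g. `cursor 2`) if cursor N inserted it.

Answer: original

Derivation:
After op 1 (insert('b')): buffer="abyyxbyi" (len 8), cursors c1@2 c2@6, authorship .1...2..
After op 2 (insert('p')): buffer="abpyyxbpyi" (len 10), cursors c1@3 c2@8, authorship .11...22..
After op 3 (insert('k')): buffer="abpkyyxbpkyi" (len 12), cursors c1@4 c2@10, authorship .111...222..
After op 4 (add_cursor(8)): buffer="abpkyyxbpkyi" (len 12), cursors c1@4 c3@8 c2@10, authorship .111...222..
After op 5 (move_left): buffer="abpkyyxbpkyi" (len 12), cursors c1@3 c3@7 c2@9, authorship .111...222..
After op 6 (move_left): buffer="abpkyyxbpkyi" (len 12), cursors c1@2 c3@6 c2@8, authorship .111...222..
After op 7 (move_right): buffer="abpkyyxbpkyi" (len 12), cursors c1@3 c3@7 c2@9, authorship .111...222..
Authorship (.=original, N=cursor N): . 1 1 1 . . . 2 2 2 . .
Index 10: author = original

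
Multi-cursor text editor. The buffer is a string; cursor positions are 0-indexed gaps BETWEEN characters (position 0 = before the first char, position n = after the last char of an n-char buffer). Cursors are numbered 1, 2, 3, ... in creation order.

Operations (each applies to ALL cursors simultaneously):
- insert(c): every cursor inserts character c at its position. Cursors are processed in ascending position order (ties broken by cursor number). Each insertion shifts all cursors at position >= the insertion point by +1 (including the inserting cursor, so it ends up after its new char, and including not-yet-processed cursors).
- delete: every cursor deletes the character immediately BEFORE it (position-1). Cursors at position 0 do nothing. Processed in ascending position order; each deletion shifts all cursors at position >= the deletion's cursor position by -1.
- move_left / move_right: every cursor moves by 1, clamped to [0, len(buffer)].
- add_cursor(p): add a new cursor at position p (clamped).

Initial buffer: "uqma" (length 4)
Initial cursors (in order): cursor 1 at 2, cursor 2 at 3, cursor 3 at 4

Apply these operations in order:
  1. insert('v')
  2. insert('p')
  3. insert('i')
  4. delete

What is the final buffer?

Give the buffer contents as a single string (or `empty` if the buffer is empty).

Answer: uqvpmvpavp

Derivation:
After op 1 (insert('v')): buffer="uqvmvav" (len 7), cursors c1@3 c2@5 c3@7, authorship ..1.2.3
After op 2 (insert('p')): buffer="uqvpmvpavp" (len 10), cursors c1@4 c2@7 c3@10, authorship ..11.22.33
After op 3 (insert('i')): buffer="uqvpimvpiavpi" (len 13), cursors c1@5 c2@9 c3@13, authorship ..111.222.333
After op 4 (delete): buffer="uqvpmvpavp" (len 10), cursors c1@4 c2@7 c3@10, authorship ..11.22.33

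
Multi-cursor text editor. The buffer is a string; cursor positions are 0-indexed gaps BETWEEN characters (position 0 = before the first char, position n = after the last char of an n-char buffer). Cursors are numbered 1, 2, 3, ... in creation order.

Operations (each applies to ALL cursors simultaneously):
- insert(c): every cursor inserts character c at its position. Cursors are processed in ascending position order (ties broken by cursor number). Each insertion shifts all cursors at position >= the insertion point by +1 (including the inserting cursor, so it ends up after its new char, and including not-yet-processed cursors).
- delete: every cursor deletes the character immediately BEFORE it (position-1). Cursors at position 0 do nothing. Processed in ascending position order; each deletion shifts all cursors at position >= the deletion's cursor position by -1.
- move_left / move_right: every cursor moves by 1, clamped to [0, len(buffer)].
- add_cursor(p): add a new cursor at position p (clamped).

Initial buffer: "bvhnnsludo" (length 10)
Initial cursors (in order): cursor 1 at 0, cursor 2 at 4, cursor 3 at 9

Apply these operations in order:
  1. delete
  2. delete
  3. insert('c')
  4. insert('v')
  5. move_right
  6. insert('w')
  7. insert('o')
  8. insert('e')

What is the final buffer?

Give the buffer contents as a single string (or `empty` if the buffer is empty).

Answer: cvbwoevcvnwoeslcvowoe

Derivation:
After op 1 (delete): buffer="bvhnsluo" (len 8), cursors c1@0 c2@3 c3@7, authorship ........
After op 2 (delete): buffer="bvnslo" (len 6), cursors c1@0 c2@2 c3@5, authorship ......
After op 3 (insert('c')): buffer="cbvcnslco" (len 9), cursors c1@1 c2@4 c3@8, authorship 1..2...3.
After op 4 (insert('v')): buffer="cvbvcvnslcvo" (len 12), cursors c1@2 c2@6 c3@11, authorship 11..22...33.
After op 5 (move_right): buffer="cvbvcvnslcvo" (len 12), cursors c1@3 c2@7 c3@12, authorship 11..22...33.
After op 6 (insert('w')): buffer="cvbwvcvnwslcvow" (len 15), cursors c1@4 c2@9 c3@15, authorship 11.1.22.2..33.3
After op 7 (insert('o')): buffer="cvbwovcvnwoslcvowo" (len 18), cursors c1@5 c2@11 c3@18, authorship 11.11.22.22..33.33
After op 8 (insert('e')): buffer="cvbwoevcvnwoeslcvowoe" (len 21), cursors c1@6 c2@13 c3@21, authorship 11.111.22.222..33.333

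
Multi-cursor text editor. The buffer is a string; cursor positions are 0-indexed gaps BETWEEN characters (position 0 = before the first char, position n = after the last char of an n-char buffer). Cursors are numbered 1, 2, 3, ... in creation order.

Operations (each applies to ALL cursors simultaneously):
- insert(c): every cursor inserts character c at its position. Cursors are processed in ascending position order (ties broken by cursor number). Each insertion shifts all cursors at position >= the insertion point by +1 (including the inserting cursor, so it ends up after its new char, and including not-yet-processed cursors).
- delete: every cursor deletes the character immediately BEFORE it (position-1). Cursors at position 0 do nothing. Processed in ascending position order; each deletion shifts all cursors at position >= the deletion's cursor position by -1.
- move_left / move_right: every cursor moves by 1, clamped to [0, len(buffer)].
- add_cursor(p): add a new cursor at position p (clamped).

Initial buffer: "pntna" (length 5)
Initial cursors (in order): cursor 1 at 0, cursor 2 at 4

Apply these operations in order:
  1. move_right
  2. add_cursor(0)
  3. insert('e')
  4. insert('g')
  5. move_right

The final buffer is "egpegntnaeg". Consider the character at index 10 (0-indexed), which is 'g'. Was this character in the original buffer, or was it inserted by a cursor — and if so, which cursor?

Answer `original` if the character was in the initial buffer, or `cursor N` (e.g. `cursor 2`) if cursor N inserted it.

Answer: cursor 2

Derivation:
After op 1 (move_right): buffer="pntna" (len 5), cursors c1@1 c2@5, authorship .....
After op 2 (add_cursor(0)): buffer="pntna" (len 5), cursors c3@0 c1@1 c2@5, authorship .....
After op 3 (insert('e')): buffer="epentnae" (len 8), cursors c3@1 c1@3 c2@8, authorship 3.1....2
After op 4 (insert('g')): buffer="egpegntnaeg" (len 11), cursors c3@2 c1@5 c2@11, authorship 33.11....22
After op 5 (move_right): buffer="egpegntnaeg" (len 11), cursors c3@3 c1@6 c2@11, authorship 33.11....22
Authorship (.=original, N=cursor N): 3 3 . 1 1 . . . . 2 2
Index 10: author = 2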